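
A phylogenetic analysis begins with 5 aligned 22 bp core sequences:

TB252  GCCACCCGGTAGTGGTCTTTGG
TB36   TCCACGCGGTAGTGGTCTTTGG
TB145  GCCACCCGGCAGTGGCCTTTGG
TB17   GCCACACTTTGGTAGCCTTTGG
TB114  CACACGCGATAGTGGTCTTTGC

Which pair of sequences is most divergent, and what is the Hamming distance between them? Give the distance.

Pairwise Hamming distances:
  TB252 vs TB36: 2
  TB252 vs TB145: 2
  TB252 vs TB17: 6
  TB252 vs TB114: 5
  TB36 vs TB145: 4
  TB36 vs TB17: 7
  TB36 vs TB114: 4
  TB145 vs TB17: 6
  TB145 vs TB114: 7
  TB17 vs TB114: 9
The largest is 9, between TB17 and TB114.

9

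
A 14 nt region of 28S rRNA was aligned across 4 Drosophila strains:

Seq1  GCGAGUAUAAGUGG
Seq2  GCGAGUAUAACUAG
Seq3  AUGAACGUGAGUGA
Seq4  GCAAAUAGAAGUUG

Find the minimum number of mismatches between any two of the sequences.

Pairwise Hamming distances:
  Seq1 vs Seq2: 2
  Seq1 vs Seq3: 7
  Seq1 vs Seq4: 4
  Seq2 vs Seq3: 9
  Seq2 vs Seq4: 5
  Seq3 vs Seq4: 9
The smallest is 2, between Seq1 and Seq2.

2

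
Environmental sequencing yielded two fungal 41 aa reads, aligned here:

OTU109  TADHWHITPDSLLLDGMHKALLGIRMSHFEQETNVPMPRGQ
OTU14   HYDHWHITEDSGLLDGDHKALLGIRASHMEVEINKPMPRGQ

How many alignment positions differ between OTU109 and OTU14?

The sequences differ at positions 1 (T/H), 2 (A/Y), 9 (P/E), 12 (L/G), 17 (M/D), 26 (M/A), 29 (F/M), 31 (Q/V), 33 (T/I), 35 (V/K).
That gives 10 mismatches out of 41 aligned sites, so the Hamming distance is 10.

10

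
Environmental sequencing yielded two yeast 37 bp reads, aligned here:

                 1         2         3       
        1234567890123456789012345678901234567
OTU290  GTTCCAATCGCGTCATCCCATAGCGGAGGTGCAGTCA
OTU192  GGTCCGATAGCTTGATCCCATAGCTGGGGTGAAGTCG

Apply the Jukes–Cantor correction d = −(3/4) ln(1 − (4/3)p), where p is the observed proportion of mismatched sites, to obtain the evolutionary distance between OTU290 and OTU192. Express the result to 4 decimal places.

0.2940

The sequences differ at positions 2 (T/G), 6 (A/G), 9 (C/A), 12 (G/T), 14 (C/G), 25 (G/T), 27 (A/G), 32 (C/A), 37 (A/G).
p = 9/37 = 0.243243.
d = −0.75 · ln(1 − (4/3)·0.243243) = −0.75 · ln(0.675676) = −0.75 · (-0.392042) = 0.2940.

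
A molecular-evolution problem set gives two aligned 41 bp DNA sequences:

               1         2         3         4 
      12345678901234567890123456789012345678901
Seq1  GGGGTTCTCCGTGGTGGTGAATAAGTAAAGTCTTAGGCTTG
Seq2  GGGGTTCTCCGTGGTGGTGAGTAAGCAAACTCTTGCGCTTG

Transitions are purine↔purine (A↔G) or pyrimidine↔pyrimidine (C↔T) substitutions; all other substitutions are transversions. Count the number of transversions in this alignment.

2

Differing sites — 21:A/G (Ti); 26:T/C (Ti); 30:G/C (Tv); 35:A/G (Ti); 36:G/C (Tv).
Of the 5 differences, 3 transitions and 2 transversions, so the answer is 2.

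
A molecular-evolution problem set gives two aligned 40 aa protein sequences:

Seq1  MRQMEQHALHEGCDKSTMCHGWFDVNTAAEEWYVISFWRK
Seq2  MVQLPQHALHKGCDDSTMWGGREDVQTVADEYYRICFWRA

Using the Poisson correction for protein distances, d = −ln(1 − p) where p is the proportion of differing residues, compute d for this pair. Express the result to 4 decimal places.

0.5108

Differing sites — 2:R/V; 4:M/L; 5:E/P; 11:E/K; 15:K/D; 19:C/W; 20:H/G; 22:W/R; 23:F/E; 26:N/Q; 28:A/V; 30:E/D; 32:W/Y; 34:V/R; 36:S/C; 40:K/A.
p = 16/40 = 0.400000.
d = −ln(1 − 0.400000) = −ln(0.600000) = 0.5108.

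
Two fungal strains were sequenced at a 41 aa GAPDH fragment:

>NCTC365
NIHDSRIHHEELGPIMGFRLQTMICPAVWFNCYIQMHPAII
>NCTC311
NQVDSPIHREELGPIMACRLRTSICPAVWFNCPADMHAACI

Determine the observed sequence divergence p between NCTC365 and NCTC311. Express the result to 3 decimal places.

0.317

Mismatches occur at site 2 (I↔Q), site 3 (H↔V), site 6 (R↔P), site 9 (H↔R), site 17 (G↔A), site 18 (F↔C), site 21 (Q↔R), site 23 (M↔S), site 33 (Y↔P), site 34 (I↔A), site 35 (Q↔D), site 38 (P↔A), site 40 (I↔C).
There are 13 differences over 41 sites, so p = 13/41 = 0.317.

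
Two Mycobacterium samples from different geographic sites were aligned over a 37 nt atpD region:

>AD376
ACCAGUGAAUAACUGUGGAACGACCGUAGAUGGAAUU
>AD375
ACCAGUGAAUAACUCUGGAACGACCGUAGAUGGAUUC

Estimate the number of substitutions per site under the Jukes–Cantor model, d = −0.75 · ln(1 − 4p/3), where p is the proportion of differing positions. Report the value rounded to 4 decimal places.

0.0858

The sequences differ at positions 15 (G/C), 35 (A/U), 37 (U/C).
p = 3/37 = 0.081081.
d = −0.75 · ln(1 − (4/3)·0.081081) = −0.75 · ln(0.891892) = −0.75 · (-0.114410) = 0.0858.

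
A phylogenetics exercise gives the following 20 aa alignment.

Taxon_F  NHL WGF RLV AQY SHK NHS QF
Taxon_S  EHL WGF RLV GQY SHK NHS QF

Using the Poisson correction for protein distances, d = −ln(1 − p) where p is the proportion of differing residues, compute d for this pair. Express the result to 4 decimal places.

Mismatches occur at site 1 (N↔E), site 10 (A↔G).
p = 2/20 = 0.100000.
d = −ln(1 − 0.100000) = −ln(0.900000) = 0.1054.

0.1054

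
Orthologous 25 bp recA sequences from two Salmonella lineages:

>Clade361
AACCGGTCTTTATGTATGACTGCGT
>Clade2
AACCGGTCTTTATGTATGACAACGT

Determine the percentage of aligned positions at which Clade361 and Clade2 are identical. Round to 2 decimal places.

Mismatches occur at site 21 (T→A), site 22 (G→A).
23 of the 25 sites match, so the percent identity is 23/25 × 100 = 92.00%.

92.00%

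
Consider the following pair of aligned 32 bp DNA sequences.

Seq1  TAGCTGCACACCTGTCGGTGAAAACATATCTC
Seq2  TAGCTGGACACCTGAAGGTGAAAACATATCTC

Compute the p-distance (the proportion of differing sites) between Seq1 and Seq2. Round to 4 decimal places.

0.0938

Differing sites — 7:C/G; 15:T/A; 16:C/A.
There are 3 differences over 32 sites, so p = 3/32 = 0.0938.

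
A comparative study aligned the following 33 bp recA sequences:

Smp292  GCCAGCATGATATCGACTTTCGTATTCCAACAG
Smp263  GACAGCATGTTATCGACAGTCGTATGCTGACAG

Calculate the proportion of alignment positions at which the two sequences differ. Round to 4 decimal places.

The sequences differ at positions 2 (C/A), 10 (A/T), 18 (T/A), 19 (T/G), 26 (T/G), 28 (C/T), 29 (A/G).
There are 7 differences over 33 sites, so p = 7/33 = 0.2121.

0.2121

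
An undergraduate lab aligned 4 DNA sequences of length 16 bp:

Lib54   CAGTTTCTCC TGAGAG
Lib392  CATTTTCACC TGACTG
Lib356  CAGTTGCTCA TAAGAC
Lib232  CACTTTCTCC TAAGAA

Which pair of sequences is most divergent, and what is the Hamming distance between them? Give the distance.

Pairwise Hamming distances:
  Lib54 vs Lib392: 4
  Lib54 vs Lib356: 4
  Lib54 vs Lib232: 3
  Lib392 vs Lib356: 8
  Lib392 vs Lib232: 6
  Lib356 vs Lib232: 4
The largest is 8, between Lib392 and Lib356.

8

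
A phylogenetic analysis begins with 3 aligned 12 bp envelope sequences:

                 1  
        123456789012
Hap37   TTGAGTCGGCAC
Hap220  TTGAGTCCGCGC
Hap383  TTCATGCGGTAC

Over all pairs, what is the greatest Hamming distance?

6

Pairwise Hamming distances:
  Hap37 vs Hap220: 2
  Hap37 vs Hap383: 4
  Hap220 vs Hap383: 6
The largest is 6, between Hap220 and Hap383.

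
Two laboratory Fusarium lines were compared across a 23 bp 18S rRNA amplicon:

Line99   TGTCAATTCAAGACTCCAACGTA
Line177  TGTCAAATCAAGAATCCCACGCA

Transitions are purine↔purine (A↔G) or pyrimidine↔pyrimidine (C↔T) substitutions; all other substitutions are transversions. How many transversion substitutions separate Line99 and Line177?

3

Differing sites — 7:T/A (Tv); 14:C/A (Tv); 18:A/C (Tv); 22:T/C (Ti).
Of the 4 differences, 1 transition and 3 transversions, so the answer is 3.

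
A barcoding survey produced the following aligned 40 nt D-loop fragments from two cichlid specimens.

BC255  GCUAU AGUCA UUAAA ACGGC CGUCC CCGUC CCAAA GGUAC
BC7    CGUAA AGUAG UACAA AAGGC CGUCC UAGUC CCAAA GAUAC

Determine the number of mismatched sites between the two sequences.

Mismatches occur at site 1 (G↔C), site 2 (C↔G), site 5 (U↔A), site 9 (C↔A), site 10 (A↔G), site 12 (U↔A), site 13 (A↔C), site 17 (C↔A), site 26 (C↔U), site 27 (C↔A), site 37 (G↔A).
That gives 11 mismatches out of 40 aligned sites, so the Hamming distance is 11.

11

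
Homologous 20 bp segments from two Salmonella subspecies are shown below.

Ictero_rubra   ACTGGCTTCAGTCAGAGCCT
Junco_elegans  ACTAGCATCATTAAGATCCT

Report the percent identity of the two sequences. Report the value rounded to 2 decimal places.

75.00%

Mismatches occur at site 4 (G/A), site 7 (T/A), site 11 (G/T), site 13 (C/A), site 17 (G/T).
15 of the 20 sites match, so the percent identity is 15/20 × 100 = 75.00%.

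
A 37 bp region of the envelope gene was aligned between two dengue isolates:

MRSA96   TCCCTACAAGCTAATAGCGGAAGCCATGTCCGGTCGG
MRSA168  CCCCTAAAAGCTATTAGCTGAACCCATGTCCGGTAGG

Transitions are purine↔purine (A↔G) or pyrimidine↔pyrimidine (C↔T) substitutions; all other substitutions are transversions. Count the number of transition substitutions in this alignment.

1

The sequences differ at positions 1 (T/C, transition), 7 (C/A, transversion), 14 (A/T, transversion), 19 (G/T, transversion), 23 (G/C, transversion), 35 (C/A, transversion).
Of the 6 differences, 1 transition and 5 transversions, so the answer is 1.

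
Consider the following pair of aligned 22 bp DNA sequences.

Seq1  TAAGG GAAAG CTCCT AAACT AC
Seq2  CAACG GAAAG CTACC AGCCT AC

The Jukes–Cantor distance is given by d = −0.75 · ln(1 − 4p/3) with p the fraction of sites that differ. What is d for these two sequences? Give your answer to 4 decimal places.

Differing sites — 1:T/C; 4:G/C; 13:C/A; 15:T/C; 17:A/G; 18:A/C.
p = 6/22 = 0.272727.
d = −0.75 · ln(1 − (4/3)·0.272727) = −0.75 · ln(0.636364) = −0.75 · (-0.451985) = 0.3390.

0.3390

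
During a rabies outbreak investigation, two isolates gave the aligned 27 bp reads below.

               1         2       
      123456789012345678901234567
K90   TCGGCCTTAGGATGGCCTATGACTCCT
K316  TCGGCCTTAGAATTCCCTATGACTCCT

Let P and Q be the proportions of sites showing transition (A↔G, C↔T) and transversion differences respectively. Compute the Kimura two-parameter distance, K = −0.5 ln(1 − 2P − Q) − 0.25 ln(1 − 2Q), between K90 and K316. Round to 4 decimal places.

0.1203

Differing sites — 11:G/A (Ti); 14:G/T (Tv); 15:G/C (Tv).
Of the 3 differences, 1 transition and 2 transversions over 27 sites: P = 1/27 = 0.037037, Q = 2/27 = 0.074074.
d = −0.5·ln(0.851852) − 0.25·ln(0.851852) = −0.5·(-0.160342) − 0.25·(-0.160342) = 0.1203.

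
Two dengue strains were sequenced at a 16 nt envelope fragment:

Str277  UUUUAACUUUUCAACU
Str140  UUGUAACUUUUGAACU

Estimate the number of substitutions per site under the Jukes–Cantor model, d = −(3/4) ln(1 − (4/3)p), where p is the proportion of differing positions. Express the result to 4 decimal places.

Differing sites — 3:U/G; 12:C/G.
p = 2/16 = 0.125000.
d = −0.75 · ln(1 − (4/3)·0.125000) = −0.75 · ln(0.833333) = −0.75 · (-0.182322) = 0.1367.

0.1367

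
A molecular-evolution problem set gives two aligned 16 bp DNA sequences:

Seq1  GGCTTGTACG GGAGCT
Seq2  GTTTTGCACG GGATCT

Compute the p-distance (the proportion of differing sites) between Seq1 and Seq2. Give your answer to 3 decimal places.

The sequences differ at positions 2 (G/T), 3 (C/T), 7 (T/C), 14 (G/T).
There are 4 differences over 16 sites, so p = 4/16 = 0.250.

0.250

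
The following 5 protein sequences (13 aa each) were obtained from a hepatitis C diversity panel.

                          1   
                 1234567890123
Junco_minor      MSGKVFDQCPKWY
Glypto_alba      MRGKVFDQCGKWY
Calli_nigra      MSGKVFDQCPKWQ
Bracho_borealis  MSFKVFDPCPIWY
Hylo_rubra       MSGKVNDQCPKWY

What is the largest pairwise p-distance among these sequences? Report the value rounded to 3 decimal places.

Pairwise Hamming distances:
  Junco_minor vs Glypto_alba: 2
  Junco_minor vs Calli_nigra: 1
  Junco_minor vs Bracho_borealis: 3
  Junco_minor vs Hylo_rubra: 1
  Glypto_alba vs Calli_nigra: 3
  Glypto_alba vs Bracho_borealis: 5
  Glypto_alba vs Hylo_rubra: 3
  Calli_nigra vs Bracho_borealis: 4
  Calli_nigra vs Hylo_rubra: 2
  Bracho_borealis vs Hylo_rubra: 4
The largest is 5 mismatches, between Glypto_alba and Bracho_borealis; p = 5/13 = 0.385.

0.385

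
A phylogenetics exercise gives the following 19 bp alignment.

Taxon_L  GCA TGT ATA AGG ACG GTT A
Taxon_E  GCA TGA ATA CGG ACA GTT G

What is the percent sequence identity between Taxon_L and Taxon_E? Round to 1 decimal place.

Differing sites — 6:T/A; 10:A/C; 15:G/A; 19:A/G.
15 of the 19 sites match, so the percent identity is 15/19 × 100 = 78.9%.

78.9%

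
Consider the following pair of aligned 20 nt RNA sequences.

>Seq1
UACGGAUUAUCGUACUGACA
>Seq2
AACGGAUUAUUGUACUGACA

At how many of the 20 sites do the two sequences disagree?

The sequences differ at positions 1 (U/A), 11 (C/U).
That gives 2 mismatches out of 20 aligned sites, so the Hamming distance is 2.

2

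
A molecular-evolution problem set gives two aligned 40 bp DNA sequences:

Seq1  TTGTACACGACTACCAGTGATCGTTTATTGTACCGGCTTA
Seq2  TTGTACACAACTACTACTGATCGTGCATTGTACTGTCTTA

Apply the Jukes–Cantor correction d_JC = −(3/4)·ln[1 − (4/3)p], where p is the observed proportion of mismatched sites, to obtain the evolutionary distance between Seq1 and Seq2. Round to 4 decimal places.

Differing sites — 9:G/A; 15:C/T; 17:G/C; 25:T/G; 26:T/C; 34:C/T; 36:G/T.
p = 7/40 = 0.175000.
d = −0.75 · ln(1 − (4/3)·0.175000) = −0.75 · ln(0.766667) = −0.75 · (-0.265703) = 0.1993.

0.1993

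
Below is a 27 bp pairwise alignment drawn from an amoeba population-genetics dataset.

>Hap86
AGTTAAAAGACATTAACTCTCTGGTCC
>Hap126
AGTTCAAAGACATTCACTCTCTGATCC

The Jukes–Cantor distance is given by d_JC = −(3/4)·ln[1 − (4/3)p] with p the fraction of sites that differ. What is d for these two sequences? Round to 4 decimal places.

0.1203

Mismatches occur at site 5 (A/C), site 15 (A/C), site 24 (G/A).
p = 3/27 = 0.111111.
d = −0.75 · ln(1 − (4/3)·0.111111) = −0.75 · ln(0.851852) = −0.75 · (-0.160342) = 0.1203.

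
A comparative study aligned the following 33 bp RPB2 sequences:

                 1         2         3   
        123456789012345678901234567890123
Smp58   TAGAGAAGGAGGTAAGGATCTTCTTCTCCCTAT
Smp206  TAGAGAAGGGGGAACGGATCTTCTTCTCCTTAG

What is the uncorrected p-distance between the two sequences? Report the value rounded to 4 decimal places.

0.1515

Mismatches occur at site 10 (A/G), site 13 (T/A), site 15 (A/C), site 30 (C/T), site 33 (T/G).
There are 5 differences over 33 sites, so p = 5/33 = 0.1515.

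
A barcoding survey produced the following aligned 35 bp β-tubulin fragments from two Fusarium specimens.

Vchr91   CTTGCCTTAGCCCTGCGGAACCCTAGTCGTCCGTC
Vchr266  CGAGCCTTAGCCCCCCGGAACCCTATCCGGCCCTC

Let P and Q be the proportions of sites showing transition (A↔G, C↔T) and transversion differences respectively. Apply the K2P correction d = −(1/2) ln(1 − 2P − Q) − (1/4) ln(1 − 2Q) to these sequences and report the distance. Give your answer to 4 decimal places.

Differing sites — 2:T/G (Tv); 3:T/A (Tv); 14:T/C (Ti); 15:G/C (Tv); 26:G/T (Tv); 27:T/C (Ti); 30:T/G (Tv); 33:G/C (Tv).
Of the 8 differences, 2 transitions and 6 transversions over 35 sites: P = 2/35 = 0.057143, Q = 6/35 = 0.171429.
d = −0.5·ln(0.714285) − 0.25·ln(0.657142) = −0.5·(-0.336473) − 0.25·(-0.419855) = 0.2732.

0.2732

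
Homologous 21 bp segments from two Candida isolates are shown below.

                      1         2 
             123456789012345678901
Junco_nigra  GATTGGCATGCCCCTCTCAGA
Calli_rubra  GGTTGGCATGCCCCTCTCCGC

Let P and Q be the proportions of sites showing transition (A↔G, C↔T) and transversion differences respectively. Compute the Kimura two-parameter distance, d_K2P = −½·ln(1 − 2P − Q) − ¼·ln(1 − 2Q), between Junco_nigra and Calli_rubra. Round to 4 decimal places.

Mismatches occur at site 2 (A↔G, transition), site 19 (A↔C, transversion), site 21 (A↔C, transversion).
Of the 3 differences, 1 transition and 2 transversions over 21 sites: P = 1/21 = 0.047619, Q = 2/21 = 0.095238.
d = −0.5·ln(0.809524) − 0.25·ln(0.809524) = −0.5·(-0.211309) − 0.25·(-0.211309) = 0.1585.

0.1585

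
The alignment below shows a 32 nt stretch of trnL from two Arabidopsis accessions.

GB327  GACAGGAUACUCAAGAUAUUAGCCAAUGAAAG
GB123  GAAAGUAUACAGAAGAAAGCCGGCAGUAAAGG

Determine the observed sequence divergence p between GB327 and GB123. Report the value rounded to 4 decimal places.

Mismatches occur at site 3 (C/A), site 6 (G/U), site 11 (U/A), site 12 (C/G), site 17 (U/A), site 19 (U/G), site 20 (U/C), site 21 (A/C), site 23 (C/G), site 26 (A/G), site 28 (G/A), site 31 (A/G).
There are 12 differences over 32 sites, so p = 12/32 = 0.3750.

0.3750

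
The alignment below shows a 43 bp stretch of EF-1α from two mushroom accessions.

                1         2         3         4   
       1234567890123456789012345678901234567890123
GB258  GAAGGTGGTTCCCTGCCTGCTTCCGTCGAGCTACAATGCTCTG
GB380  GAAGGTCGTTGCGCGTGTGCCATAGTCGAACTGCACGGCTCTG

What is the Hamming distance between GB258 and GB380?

The sequences differ at positions 7 (G/C), 11 (C/G), 13 (C/G), 14 (T/C), 16 (C/T), 17 (C/G), 21 (T/C), 22 (T/A), 23 (C/T), 24 (C/A), 30 (G/A), 33 (A/G), 36 (A/C), 37 (T/G).
That gives 14 mismatches out of 43 aligned sites, so the Hamming distance is 14.

14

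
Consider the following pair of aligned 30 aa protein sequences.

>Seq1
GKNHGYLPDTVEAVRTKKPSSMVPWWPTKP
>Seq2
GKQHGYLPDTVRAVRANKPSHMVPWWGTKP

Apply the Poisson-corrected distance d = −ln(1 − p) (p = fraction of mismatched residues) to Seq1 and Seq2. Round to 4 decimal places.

The sequences differ at positions 3 (N/Q), 12 (E/R), 16 (T/A), 17 (K/N), 21 (S/H), 27 (P/G).
p = 6/30 = 0.200000.
d = −ln(1 − 0.200000) = −ln(0.800000) = 0.2231.

0.2231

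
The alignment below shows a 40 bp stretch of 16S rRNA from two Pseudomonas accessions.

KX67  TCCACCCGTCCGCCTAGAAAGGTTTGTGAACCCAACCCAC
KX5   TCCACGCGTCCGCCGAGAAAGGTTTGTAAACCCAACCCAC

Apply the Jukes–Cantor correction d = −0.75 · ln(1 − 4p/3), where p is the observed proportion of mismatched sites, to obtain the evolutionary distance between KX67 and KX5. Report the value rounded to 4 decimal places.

0.0790

Mismatches occur at site 6 (C→G), site 15 (T→G), site 28 (G→A).
p = 3/40 = 0.075000.
d = −0.75 · ln(1 − (4/3)·0.075000) = −0.75 · ln(0.900000) = −0.75 · (-0.105361) = 0.0790.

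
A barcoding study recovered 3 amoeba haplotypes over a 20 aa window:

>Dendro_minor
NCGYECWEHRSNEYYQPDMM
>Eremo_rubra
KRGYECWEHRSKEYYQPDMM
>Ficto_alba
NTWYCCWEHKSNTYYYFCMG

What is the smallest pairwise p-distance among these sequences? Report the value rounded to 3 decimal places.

0.150

Pairwise Hamming distances:
  Dendro_minor vs Eremo_rubra: 3
  Dendro_minor vs Ficto_alba: 9
  Eremo_rubra vs Ficto_alba: 11
The smallest is 3 mismatches, between Dendro_minor and Eremo_rubra; p = 3/20 = 0.150.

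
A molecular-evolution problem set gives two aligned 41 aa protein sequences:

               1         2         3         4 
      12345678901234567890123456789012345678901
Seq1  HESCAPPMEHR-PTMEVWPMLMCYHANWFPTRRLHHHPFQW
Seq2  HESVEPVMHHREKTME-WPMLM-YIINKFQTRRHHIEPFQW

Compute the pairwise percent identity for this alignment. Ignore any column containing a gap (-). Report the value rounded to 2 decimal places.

68.42%

Excluding the 3 gap columns leaves 38 comparable sites.
Differing sites — 4:C/V; 5:A/E; 7:P/V; 9:E/H; 13:P/K; 25:H/I; 26:A/I; 28:W/K; 30:P/Q; 34:L/H; 36:H/I; 37:H/E.
26 of the 38 comparable sites match, so the percent identity is 26/38 × 100 = 68.42%.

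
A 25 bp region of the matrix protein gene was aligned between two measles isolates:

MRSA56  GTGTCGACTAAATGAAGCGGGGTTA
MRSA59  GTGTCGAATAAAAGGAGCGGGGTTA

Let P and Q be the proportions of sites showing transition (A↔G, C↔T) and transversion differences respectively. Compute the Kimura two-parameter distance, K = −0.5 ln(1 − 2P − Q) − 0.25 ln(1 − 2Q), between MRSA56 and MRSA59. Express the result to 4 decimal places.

0.1308

Mismatches occur at site 8 (C↔A, transversion), site 13 (T↔A, transversion), site 15 (A↔G, transition).
Of the 3 differences, 1 transition and 2 transversions over 25 sites: P = 1/25 = 0.040000, Q = 2/25 = 0.080000.
d = −0.5·ln(0.840000) − 0.25·ln(0.840000) = −0.5·(-0.174353) − 0.25·(-0.174353) = 0.1308.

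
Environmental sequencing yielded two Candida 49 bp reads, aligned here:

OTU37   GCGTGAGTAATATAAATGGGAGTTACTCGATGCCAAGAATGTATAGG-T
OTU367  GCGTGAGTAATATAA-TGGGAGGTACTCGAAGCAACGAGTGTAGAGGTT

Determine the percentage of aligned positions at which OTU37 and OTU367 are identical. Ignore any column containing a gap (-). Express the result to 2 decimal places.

87.23%

Excluding the 2 gap columns leaves 47 comparable sites.
Differing sites — 23:T/G; 31:T/A; 34:C/A; 36:A/C; 39:A/G; 44:T/G.
41 of the 47 comparable sites match, so the percent identity is 41/47 × 100 = 87.23%.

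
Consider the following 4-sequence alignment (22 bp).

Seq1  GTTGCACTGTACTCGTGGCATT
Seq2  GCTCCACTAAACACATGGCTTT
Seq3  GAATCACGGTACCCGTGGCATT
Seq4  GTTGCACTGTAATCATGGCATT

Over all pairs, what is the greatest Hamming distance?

Pairwise Hamming distances:
  Seq1 vs Seq2: 7
  Seq1 vs Seq3: 5
  Seq1 vs Seq4: 2
  Seq2 vs Seq3: 9
  Seq2 vs Seq4: 7
  Seq3 vs Seq4: 7
The largest is 9, between Seq2 and Seq3.

9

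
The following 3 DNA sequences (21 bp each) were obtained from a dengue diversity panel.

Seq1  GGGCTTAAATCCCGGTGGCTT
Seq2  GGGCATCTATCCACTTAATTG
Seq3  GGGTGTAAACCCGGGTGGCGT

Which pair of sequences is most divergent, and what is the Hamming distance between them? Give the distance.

Pairwise Hamming distances:
  Seq1 vs Seq2: 10
  Seq1 vs Seq3: 5
  Seq2 vs Seq3: 13
The largest is 13, between Seq2 and Seq3.

13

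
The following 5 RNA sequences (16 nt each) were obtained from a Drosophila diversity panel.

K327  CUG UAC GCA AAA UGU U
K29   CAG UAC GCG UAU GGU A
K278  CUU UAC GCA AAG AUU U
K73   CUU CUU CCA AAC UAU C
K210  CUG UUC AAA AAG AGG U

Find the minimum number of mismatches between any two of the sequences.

Pairwise Hamming distances:
  K327 vs K29: 6
  K327 vs K278: 4
  K327 vs K73: 8
  K327 vs K210: 6
  K29 vs K278: 8
  K29 vs K73: 12
  K29 vs K210: 10
  K278 vs K73: 8
  K278 vs K210: 6
  K73 vs K210: 10
The smallest is 4, between K327 and K278.

4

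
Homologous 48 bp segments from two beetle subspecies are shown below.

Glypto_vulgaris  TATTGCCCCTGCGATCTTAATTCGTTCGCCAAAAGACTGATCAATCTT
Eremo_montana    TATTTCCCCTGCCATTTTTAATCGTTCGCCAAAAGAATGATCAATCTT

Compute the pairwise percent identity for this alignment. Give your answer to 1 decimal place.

87.5%

Mismatches occur at site 5 (G/T), site 13 (G/C), site 16 (C/T), site 19 (A/T), site 21 (T/A), site 37 (C/A).
42 of the 48 sites match, so the percent identity is 42/48 × 100 = 87.5%.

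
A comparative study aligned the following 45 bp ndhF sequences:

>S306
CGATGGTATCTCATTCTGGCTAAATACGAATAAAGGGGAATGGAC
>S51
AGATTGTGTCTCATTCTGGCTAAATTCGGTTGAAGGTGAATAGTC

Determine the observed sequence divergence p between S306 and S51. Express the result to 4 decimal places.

0.2222

Differing sites — 1:C/A; 5:G/T; 8:A/G; 26:A/T; 29:A/G; 30:A/T; 32:A/G; 37:G/T; 42:G/A; 44:A/T.
There are 10 differences over 45 sites, so p = 10/45 = 0.2222.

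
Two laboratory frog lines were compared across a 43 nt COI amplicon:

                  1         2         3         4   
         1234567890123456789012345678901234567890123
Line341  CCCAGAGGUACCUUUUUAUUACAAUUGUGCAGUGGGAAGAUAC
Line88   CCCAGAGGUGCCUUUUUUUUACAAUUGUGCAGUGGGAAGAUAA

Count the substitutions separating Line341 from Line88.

Mismatches occur at site 10 (A/G), site 18 (A/U), site 43 (C/A).
That gives 3 mismatches out of 43 aligned sites, so the Hamming distance is 3.

3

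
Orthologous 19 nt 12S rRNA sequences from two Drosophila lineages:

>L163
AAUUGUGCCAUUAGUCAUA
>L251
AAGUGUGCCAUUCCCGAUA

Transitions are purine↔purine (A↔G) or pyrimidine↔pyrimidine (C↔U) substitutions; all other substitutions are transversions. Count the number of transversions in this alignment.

4

Mismatches occur at site 3 (U↔G, transversion), site 13 (A↔C, transversion), site 14 (G↔C, transversion), site 15 (U↔C, transition), site 16 (C↔G, transversion).
Of the 5 differences, 1 transition and 4 transversions, so the answer is 4.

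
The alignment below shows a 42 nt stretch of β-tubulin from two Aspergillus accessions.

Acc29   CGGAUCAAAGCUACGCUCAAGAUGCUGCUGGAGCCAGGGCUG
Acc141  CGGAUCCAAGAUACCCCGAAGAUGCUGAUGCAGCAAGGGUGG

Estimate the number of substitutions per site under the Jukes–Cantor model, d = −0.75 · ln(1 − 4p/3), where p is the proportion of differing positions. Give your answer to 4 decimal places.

The sequences differ at positions 7 (A/C), 11 (C/A), 15 (G/C), 17 (U/C), 18 (C/G), 28 (C/A), 31 (G/C), 35 (C/A), 40 (C/U), 41 (U/G).
p = 10/42 = 0.238095.
d = −0.75 · ln(1 − (4/3)·0.238095) = −0.75 · ln(0.682540) = −0.75 · (-0.381934) = 0.2865.

0.2865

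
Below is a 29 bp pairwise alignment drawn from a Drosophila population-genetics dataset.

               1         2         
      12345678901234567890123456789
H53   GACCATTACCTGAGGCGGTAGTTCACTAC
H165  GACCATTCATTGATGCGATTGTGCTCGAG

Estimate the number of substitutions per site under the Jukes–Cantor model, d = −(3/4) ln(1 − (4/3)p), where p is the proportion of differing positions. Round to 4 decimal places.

Mismatches occur at site 8 (A↔C), site 9 (C↔A), site 10 (C↔T), site 14 (G↔T), site 18 (G↔A), site 20 (A↔T), site 23 (T↔G), site 25 (A↔T), site 27 (T↔G), site 29 (C↔G).
p = 10/29 = 0.344828.
d = −0.75 · ln(1 − (4/3)·0.344828) = −0.75 · ln(0.540229) = −0.75 · (-0.615762) = 0.4618.

0.4618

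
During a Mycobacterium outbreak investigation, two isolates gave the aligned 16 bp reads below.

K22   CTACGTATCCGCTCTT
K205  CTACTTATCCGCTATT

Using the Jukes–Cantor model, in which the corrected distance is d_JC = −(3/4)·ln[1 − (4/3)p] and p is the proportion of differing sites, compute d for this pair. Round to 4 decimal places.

Differing sites — 5:G/T; 14:C/A.
p = 2/16 = 0.125000.
d = −0.75 · ln(1 − (4/3)·0.125000) = −0.75 · ln(0.833333) = −0.75 · (-0.182322) = 0.1367.

0.1367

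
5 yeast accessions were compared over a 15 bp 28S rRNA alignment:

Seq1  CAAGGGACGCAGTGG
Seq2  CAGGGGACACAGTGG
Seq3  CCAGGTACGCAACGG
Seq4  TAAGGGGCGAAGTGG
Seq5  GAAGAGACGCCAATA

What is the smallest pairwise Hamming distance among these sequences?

2

Pairwise Hamming distances:
  Seq1 vs Seq2: 2
  Seq1 vs Seq3: 4
  Seq1 vs Seq4: 3
  Seq1 vs Seq5: 7
  Seq2 vs Seq3: 6
  Seq2 vs Seq4: 5
  Seq2 vs Seq5: 9
  Seq3 vs Seq4: 7
  Seq3 vs Seq5: 8
  Seq4 vs Seq5: 9
The smallest is 2, between Seq1 and Seq2.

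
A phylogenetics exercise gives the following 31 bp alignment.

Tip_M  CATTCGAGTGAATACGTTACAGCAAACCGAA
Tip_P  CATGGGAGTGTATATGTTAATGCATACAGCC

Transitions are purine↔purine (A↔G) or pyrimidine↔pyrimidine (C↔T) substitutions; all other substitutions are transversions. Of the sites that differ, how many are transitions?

1

Mismatches occur at site 4 (T↔G, transversion), site 5 (C↔G, transversion), site 11 (A↔T, transversion), site 15 (C↔T, transition), site 20 (C↔A, transversion), site 21 (A↔T, transversion), site 25 (A↔T, transversion), site 28 (C↔A, transversion), site 30 (A↔C, transversion), site 31 (A↔C, transversion).
Of the 10 differences, 1 transition and 9 transversions, so the answer is 1.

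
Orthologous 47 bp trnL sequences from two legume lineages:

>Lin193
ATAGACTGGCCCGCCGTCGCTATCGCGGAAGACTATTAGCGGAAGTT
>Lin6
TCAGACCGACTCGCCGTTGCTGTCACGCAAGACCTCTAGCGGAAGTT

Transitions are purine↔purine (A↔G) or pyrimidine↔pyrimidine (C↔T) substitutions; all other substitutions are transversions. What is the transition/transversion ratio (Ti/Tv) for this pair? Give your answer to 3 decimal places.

Mismatches occur at site 1 (A→T, transversion), site 2 (T→C, transition), site 7 (T→C, transition), site 9 (G→A, transition), site 11 (C→T, transition), site 18 (C→T, transition), site 22 (A→G, transition), site 25 (G→A, transition), site 28 (G→C, transversion), site 34 (T→C, transition), site 35 (A→T, transversion), site 36 (T→C, transition).
Of the 12 differences, 9 transitions and 3 transversions, so Ti/Tv = 9/3 = 3.000.

3.000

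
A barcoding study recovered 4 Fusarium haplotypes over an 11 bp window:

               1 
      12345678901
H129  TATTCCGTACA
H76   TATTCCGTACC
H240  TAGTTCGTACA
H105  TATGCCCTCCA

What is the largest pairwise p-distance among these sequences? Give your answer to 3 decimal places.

0.455

Pairwise Hamming distances:
  H129 vs H76: 1
  H129 vs H240: 2
  H129 vs H105: 3
  H76 vs H240: 3
  H76 vs H105: 4
  H240 vs H105: 5
The largest is 5 mismatches, between H240 and H105; p = 5/11 = 0.455.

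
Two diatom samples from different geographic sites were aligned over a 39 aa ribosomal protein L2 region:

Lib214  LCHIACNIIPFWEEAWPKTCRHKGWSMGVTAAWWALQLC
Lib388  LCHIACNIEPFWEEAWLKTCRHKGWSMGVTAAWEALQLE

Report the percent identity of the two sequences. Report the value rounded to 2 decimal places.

89.74%

The sequences differ at positions 9 (I/E), 17 (P/L), 34 (W/E), 39 (C/E).
35 of the 39 sites match, so the percent identity is 35/39 × 100 = 89.74%.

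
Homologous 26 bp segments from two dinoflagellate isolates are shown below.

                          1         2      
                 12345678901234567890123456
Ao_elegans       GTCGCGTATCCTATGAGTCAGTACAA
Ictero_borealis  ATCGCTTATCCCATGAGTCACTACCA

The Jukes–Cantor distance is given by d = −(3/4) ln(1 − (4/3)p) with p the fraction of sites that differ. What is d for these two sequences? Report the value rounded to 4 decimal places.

The sequences differ at positions 1 (G/A), 6 (G/T), 12 (T/C), 21 (G/C), 25 (A/C).
p = 5/26 = 0.192308.
d = −0.75 · ln(1 − (4/3)·0.192308) = −0.75 · ln(0.743589) = −0.75 · (-0.296267) = 0.2222.

0.2222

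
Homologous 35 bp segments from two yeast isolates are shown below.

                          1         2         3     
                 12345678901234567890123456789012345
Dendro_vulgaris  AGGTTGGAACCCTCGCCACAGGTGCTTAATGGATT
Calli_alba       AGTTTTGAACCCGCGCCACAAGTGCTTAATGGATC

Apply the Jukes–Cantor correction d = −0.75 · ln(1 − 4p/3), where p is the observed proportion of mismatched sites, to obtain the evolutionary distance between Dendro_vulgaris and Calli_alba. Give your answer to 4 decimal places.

Mismatches occur at site 3 (G↔T), site 6 (G↔T), site 13 (T↔G), site 21 (G↔A), site 35 (T↔C).
p = 5/35 = 0.142857.
d = −0.75 · ln(1 − (4/3)·0.142857) = −0.75 · ln(0.809524) = −0.75 · (-0.211309) = 0.1585.

0.1585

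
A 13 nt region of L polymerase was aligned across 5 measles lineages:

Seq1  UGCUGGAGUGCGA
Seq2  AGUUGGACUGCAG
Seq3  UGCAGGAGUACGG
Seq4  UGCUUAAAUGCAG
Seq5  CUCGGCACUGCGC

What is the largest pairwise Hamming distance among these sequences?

Pairwise Hamming distances:
  Seq1 vs Seq2: 5
  Seq1 vs Seq3: 3
  Seq1 vs Seq4: 5
  Seq1 vs Seq5: 6
  Seq2 vs Seq3: 6
  Seq2 vs Seq4: 5
  Seq2 vs Seq5: 7
  Seq3 vs Seq4: 6
  Seq3 vs Seq5: 7
  Seq4 vs Seq5: 8
The largest is 8, between Seq4 and Seq5.

8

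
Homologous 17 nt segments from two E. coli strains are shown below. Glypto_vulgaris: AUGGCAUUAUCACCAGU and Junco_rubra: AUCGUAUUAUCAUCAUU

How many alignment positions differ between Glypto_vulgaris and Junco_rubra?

Mismatches occur at site 3 (G/C), site 5 (C/U), site 13 (C/U), site 16 (G/U).
That gives 4 mismatches out of 17 aligned sites, so the Hamming distance is 4.

4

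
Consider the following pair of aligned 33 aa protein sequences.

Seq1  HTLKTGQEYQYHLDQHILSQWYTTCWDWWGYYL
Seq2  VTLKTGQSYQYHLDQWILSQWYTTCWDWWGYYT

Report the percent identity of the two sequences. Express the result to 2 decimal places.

87.88%

The sequences differ at positions 1 (H/V), 8 (E/S), 16 (H/W), 33 (L/T).
29 of the 33 sites match, so the percent identity is 29/33 × 100 = 87.88%.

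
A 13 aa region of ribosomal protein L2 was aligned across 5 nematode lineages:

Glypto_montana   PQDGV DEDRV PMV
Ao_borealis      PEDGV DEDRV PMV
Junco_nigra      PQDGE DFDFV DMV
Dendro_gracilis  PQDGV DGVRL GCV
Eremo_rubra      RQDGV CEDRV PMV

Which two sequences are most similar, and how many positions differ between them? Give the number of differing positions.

Pairwise Hamming distances:
  Glypto_montana vs Ao_borealis: 1
  Glypto_montana vs Junco_nigra: 4
  Glypto_montana vs Dendro_gracilis: 5
  Glypto_montana vs Eremo_rubra: 2
  Ao_borealis vs Junco_nigra: 5
  Ao_borealis vs Dendro_gracilis: 6
  Ao_borealis vs Eremo_rubra: 3
  Junco_nigra vs Dendro_gracilis: 7
  Junco_nigra vs Eremo_rubra: 6
  Dendro_gracilis vs Eremo_rubra: 7
The smallest is 1, between Glypto_montana and Ao_borealis.

1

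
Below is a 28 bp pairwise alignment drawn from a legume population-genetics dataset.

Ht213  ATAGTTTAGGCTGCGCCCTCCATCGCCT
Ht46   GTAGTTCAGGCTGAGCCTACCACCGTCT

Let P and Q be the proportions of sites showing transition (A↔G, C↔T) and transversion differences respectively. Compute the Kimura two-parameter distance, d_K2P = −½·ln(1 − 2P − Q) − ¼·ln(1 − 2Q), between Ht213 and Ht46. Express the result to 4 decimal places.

Mismatches occur at site 1 (A→G, transition), site 7 (T→C, transition), site 14 (C→A, transversion), site 18 (C→T, transition), site 19 (T→A, transversion), site 23 (T→C, transition), site 26 (C→T, transition).
Of the 7 differences, 5 transitions and 2 transversions over 28 sites: P = 5/28 = 0.178571, Q = 2/28 = 0.071429.
d = −0.5·ln(0.571429) − 0.25·ln(0.857142) = −0.5·(-0.559615) − 0.25·(-0.154152) = 0.3183.

0.3183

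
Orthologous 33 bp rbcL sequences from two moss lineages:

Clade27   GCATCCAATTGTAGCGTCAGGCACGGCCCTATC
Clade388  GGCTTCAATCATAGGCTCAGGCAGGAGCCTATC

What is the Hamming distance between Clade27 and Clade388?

Differing sites — 2:C/G; 3:A/C; 5:C/T; 10:T/C; 11:G/A; 15:C/G; 16:G/C; 24:C/G; 26:G/A; 27:C/G.
That gives 10 mismatches out of 33 aligned sites, so the Hamming distance is 10.

10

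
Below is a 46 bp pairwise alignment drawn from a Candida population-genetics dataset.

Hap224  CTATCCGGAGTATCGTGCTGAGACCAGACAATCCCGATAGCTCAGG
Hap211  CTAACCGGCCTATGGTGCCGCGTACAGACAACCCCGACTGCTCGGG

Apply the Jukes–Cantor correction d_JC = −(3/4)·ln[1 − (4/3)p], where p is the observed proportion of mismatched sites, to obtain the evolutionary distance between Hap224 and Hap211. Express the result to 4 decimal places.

0.3206

The sequences differ at positions 4 (T/A), 9 (A/C), 10 (G/C), 14 (C/G), 19 (T/C), 21 (A/C), 23 (A/T), 24 (C/A), 32 (T/C), 38 (T/C), 39 (A/T), 44 (A/G).
p = 12/46 = 0.260870.
d = −0.75 · ln(1 − (4/3)·0.260870) = −0.75 · ln(0.652173) = −0.75 · (-0.427445) = 0.3206.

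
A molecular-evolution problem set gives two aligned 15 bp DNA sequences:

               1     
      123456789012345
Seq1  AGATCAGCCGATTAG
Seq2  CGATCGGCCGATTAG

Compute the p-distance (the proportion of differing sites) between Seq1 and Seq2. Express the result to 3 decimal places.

0.133

The sequences differ at positions 1 (A/C), 6 (A/G).
There are 2 differences over 15 sites, so p = 2/15 = 0.133.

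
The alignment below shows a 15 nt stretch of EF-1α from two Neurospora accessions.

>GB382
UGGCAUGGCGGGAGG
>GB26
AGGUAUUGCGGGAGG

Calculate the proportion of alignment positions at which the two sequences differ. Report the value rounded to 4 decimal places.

Differing sites — 1:U/A; 4:C/U; 7:G/U.
There are 3 differences over 15 sites, so p = 3/15 = 0.2000.

0.2000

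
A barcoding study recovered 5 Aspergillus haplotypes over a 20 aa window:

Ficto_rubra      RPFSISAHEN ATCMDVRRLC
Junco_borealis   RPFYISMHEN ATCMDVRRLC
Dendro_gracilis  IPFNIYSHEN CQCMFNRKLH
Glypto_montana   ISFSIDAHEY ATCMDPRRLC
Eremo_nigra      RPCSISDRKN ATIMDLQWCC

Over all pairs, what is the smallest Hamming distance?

Pairwise Hamming distances:
  Ficto_rubra vs Junco_borealis: 2
  Ficto_rubra vs Dendro_gracilis: 10
  Ficto_rubra vs Glypto_montana: 5
  Ficto_rubra vs Eremo_nigra: 9
  Junco_borealis vs Dendro_gracilis: 10
  Junco_borealis vs Glypto_montana: 7
  Junco_borealis vs Eremo_nigra: 10
  Dendro_gracilis vs Glypto_montana: 11
  Dendro_gracilis vs Eremo_nigra: 16
  Glypto_montana vs Eremo_nigra: 13
The smallest is 2, between Ficto_rubra and Junco_borealis.

2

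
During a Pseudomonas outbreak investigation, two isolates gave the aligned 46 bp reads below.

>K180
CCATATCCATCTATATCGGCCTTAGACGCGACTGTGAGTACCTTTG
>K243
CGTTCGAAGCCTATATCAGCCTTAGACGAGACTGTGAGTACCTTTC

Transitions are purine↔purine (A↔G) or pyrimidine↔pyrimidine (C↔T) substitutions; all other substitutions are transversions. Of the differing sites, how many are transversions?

Mismatches occur at site 2 (C→G, transversion), site 3 (A→T, transversion), site 5 (A→C, transversion), site 6 (T→G, transversion), site 7 (C→A, transversion), site 8 (C→A, transversion), site 9 (A→G, transition), site 10 (T→C, transition), site 18 (G→A, transition), site 29 (C→A, transversion), site 46 (G→C, transversion).
Of the 11 differences, 3 transitions and 8 transversions, so the answer is 8.

8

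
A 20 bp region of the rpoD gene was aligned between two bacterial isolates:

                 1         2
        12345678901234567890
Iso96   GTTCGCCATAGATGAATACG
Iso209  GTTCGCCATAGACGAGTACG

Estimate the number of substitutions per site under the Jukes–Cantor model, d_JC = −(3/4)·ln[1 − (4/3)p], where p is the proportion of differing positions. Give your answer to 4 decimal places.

0.1073

Mismatches occur at site 13 (T/C), site 16 (A/G).
p = 2/20 = 0.100000.
d = −0.75 · ln(1 − (4/3)·0.100000) = −0.75 · ln(0.866667) = −0.75 · (-0.143100) = 0.1073.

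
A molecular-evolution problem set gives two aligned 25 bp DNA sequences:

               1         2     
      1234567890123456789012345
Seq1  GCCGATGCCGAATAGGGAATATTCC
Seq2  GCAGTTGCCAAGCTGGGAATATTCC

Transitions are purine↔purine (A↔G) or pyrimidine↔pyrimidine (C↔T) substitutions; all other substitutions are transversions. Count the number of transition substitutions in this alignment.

Mismatches occur at site 3 (C/A, transversion), site 5 (A/T, transversion), site 10 (G/A, transition), site 12 (A/G, transition), site 13 (T/C, transition), site 14 (A/T, transversion).
Of the 6 differences, 3 transitions and 3 transversions, so the answer is 3.

3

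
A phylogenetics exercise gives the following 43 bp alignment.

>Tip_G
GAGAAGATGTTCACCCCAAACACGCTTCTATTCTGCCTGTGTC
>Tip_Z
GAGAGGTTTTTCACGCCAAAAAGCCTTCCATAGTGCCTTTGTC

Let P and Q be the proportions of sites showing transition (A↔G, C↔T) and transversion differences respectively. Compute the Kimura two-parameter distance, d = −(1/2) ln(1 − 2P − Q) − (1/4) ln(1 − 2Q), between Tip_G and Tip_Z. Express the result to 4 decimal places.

0.3156

The sequences differ at positions 5 (A/G, transition), 7 (A/T, transversion), 9 (G/T, transversion), 15 (C/G, transversion), 21 (C/A, transversion), 23 (C/G, transversion), 24 (G/C, transversion), 29 (T/C, transition), 32 (T/A, transversion), 33 (C/G, transversion), 39 (G/T, transversion).
Of the 11 differences, 2 transitions and 9 transversions over 43 sites: P = 2/43 = 0.046512, Q = 9/43 = 0.209302.
d = −0.5·ln(0.697674) − 0.25·ln(0.581396) = −0.5·(-0.360003) − 0.25·(-0.542323) = 0.3156.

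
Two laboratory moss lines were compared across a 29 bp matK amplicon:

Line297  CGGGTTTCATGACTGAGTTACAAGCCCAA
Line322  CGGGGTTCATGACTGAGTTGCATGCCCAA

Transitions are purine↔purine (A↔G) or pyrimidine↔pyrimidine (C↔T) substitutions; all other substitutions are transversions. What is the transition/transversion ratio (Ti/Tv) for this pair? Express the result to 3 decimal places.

0.500

Mismatches occur at site 5 (T/G, transversion), site 20 (A/G, transition), site 23 (A/T, transversion).
Of the 3 differences, 1 transition and 2 transversions, so Ti/Tv = 1/2 = 0.500.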